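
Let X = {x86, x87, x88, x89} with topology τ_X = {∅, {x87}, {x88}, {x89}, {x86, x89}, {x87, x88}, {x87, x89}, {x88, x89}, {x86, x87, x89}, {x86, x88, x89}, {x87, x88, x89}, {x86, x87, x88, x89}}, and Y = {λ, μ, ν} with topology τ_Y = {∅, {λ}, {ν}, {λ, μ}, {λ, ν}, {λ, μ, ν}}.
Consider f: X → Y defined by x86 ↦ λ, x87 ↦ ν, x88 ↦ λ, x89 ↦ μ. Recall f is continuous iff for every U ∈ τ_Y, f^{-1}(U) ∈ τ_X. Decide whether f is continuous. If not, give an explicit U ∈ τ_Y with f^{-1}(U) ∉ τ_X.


f is NOT continuous.

Compute f^{-1}(U) for each U ∈ τ_Y:
  U = ∅: f^{-1}(U) = ∅ ∈ τ_X ✓.
  U = {λ}: f^{-1}(U) = {x86, x88} ∉ τ_X ✗.
  U = {ν}: f^{-1}(U) = {x87} ∈ τ_X ✓.
  U = {λ, μ}: f^{-1}(U) = {x86, x88, x89} ∈ τ_X ✓.
  U = {λ, ν}: f^{-1}(U) = {x86, x87, x88} ∉ τ_X ✗.
  U = {λ, μ, ν}: f^{-1}(U) = {x86, x87, x88, x89} ∈ τ_X ✓.
Found U = {λ} with f^{-1}(U) = {x86, x88} not in τ_X. Therefore f is NOT continuous.


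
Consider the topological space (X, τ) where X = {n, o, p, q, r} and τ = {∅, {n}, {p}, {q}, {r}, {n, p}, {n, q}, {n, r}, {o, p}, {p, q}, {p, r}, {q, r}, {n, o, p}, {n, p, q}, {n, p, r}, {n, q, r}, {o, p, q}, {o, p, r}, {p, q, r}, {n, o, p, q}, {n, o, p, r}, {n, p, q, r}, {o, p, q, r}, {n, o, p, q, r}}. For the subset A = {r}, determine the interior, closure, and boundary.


int(A) = {r}, cl(A) = {r}, ∂A = ∅.

Closed sets in (X, τ) are complements of opens:
  closed(X, τ) = {∅, {n}, {o}, {q}, {r}, {n, o}, {n, q}, {n, r}, {o, p}, {o, q}, {o, r}, {q, r}, {n, o, p}, {n, o, q}, {n, o, r}, {n, q, r}, {o, p, q}, {o, p, r}, {o, q, r}, {n, o, p, q}, {n, o, p, r}, {n, o, q, r}, {o, p, q, r}, {n, o, p, q, r}}.
int(A) = ⋃ {U ∈ τ : U ⊆ A}. Opens contained in A: ∅, {r}.
Taking the union of these: int(A) = {r}.
cl(A) = ⋂ {C closed : A ⊆ C}. Closed sets containing A: {r}, {n, r}, {o, r}, {q, r}, {n, o, r}, {n, q, r}, {o, p, r}, {o, q, r}, {n, o, p, r}, {n, o, q, r}, {o, p, q, r}, {n, o, p, q, r}.
Intersecting these: cl(A) = {r}.
∂A = cl(A) ∖ int(A) = {r} ∖ {r} = ∅.


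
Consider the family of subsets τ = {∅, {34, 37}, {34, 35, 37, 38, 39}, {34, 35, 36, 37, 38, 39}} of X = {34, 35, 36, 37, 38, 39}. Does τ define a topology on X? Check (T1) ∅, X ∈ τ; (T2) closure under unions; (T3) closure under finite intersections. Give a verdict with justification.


τ IS a topology on X.

Axiom (T1): ∅ ∈ τ? Yes; X ∈ τ? Yes.
Axiom (T2/T3): check pairwise unions and intersections of members of τ.
All pairwise intersections and unions checked — each lies in τ. Therefore τ satisfies (T1), (T2), (T3): it IS a topology on X.


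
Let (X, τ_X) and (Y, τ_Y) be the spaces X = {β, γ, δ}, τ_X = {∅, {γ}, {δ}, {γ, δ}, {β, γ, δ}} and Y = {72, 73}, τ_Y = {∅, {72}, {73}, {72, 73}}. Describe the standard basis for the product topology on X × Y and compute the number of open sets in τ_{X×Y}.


Basis B = {∅ × ∅, {γ} × {72}, {γ} × {73}, {δ} × {72}, {δ} × {73}, {γ} × {72, 73}, {γ, δ} × {72}, {γ, δ} × {73}, {δ} × {72, 73}, {β, γ, δ} × {72}, {β, γ, δ} × {73}, {γ, δ} × {72, 73}, {β, γ, δ} × {72, 73}}; |τ_{X×Y}| = 25.

Enumerate products U × V with U ∈ τ_X, V ∈ τ_Y (deduplicated):
  ∅ × ∅ = {} (∅)
  {γ} × {72} = {(γ,72)}
  {γ} × {73} = {(γ,73)}
  {δ} × {72} = {(δ,72)}
  {δ} × {73} = {(δ,73)}
  {γ} × {72, 73} = {(γ,72), (γ,73)}
  {γ, δ} × {72} = {(γ,72), (δ,72)}
  {γ, δ} × {73} = {(γ,73), (δ,73)}
  {δ} × {72, 73} = {(δ,72), (δ,73)}
  {β, γ, δ} × {72} = {(β,72), (γ,72), (δ,72)}
  {β, γ, δ} × {73} = {(β,73), (γ,73), (δ,73)}
  {γ, δ} × {72, 73} = {(γ,72), (γ,73), (δ,72), (δ,73)}
  {β, γ, δ} × {72, 73} = {(β,72), (β,73), (γ,72), (γ,73), (δ,72), (δ,73)}
These 13 distinct sets form the basis B.
Close under arbitrary unions to get τ_{X×Y}; counting gives |τ_{X×Y}| = 25.


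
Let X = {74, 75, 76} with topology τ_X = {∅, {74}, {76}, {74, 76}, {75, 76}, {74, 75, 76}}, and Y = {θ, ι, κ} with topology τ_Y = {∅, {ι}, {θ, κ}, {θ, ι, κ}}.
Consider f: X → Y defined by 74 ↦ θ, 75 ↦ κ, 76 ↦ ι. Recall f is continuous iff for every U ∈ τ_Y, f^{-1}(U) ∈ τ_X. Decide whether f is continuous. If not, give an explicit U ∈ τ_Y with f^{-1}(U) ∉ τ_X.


f is NOT continuous.

Compute f^{-1}(U) for each U ∈ τ_Y:
  U = ∅: f^{-1}(U) = ∅ ∈ τ_X ✓.
  U = {ι}: f^{-1}(U) = {76} ∈ τ_X ✓.
  U = {θ, κ}: f^{-1}(U) = {74, 75} ∉ τ_X ✗.
  U = {θ, ι, κ}: f^{-1}(U) = {74, 75, 76} ∈ τ_X ✓.
Found U = {θ, κ} with f^{-1}(U) = {74, 75} not in τ_X. Therefore f is NOT continuous.


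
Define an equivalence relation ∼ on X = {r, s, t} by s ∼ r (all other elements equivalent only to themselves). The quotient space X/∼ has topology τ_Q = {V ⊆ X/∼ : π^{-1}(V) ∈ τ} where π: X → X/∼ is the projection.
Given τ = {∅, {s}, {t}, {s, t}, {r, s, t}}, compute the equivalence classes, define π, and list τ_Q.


X/∼ = {[r=s], [t]}; |τ_Q| = 3.

Equivalence classes: [r=s], [t].
Quotient map π: X → X/∼ sends r ↦ [r=s], s ↦ [r=s], t ↦ [t].
For each subset V ⊆ X/∼, compute π^{-1}(V) ⊆ X and check whether π^{-1}(V) ∈ τ. V is open in τ_Q iff π^{-1}(V) ∈ τ.
  V = {}: π^{-1}(V) = ∅ ∈ τ ✓.
  V = {[r=s]}: π^{-1}(V) = {r, s} ∉ τ ✗.
  V = {[t]}: π^{-1}(V) = {t} ∈ τ ✓.
  V = {[r=s], [t]}: π^{-1}(V) = {r, s, t} ∈ τ ✓.
Open sets in the quotient: τ_Q = {{}, {[t]}, {[r=s], [t]}} (3 elements).


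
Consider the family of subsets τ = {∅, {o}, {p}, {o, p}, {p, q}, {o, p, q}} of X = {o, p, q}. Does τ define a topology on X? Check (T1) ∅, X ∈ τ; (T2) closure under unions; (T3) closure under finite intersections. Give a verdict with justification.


τ IS a topology on X.

Axiom (T1): ∅ ∈ τ? Yes; X ∈ τ? Yes.
Axiom (T2/T3): check pairwise unions and intersections of members of τ.
All pairwise intersections and unions checked — each lies in τ. Therefore τ satisfies (T1), (T2), (T3): it IS a topology on X.


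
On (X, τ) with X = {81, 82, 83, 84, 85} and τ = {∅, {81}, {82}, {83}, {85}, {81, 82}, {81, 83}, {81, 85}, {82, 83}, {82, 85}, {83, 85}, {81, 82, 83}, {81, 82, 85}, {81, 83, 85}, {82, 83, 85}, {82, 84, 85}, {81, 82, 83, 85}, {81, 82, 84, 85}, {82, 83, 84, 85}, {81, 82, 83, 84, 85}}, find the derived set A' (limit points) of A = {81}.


A' = ∅

For each x ∈ X, list the open sets U ∈ τ with x ∈ U, then check whether U ∩ (A ∖ {x}) ≠ ∅ for every such U.
  x = 81: open {81} ∋ x has {81} ∩ (A ∖ {81}) = ∅, so x is NOT a limit point.
  x = 82: open {82} ∋ x has {82} ∩ (A ∖ {82}) = ∅, so x is NOT a limit point.
  x = 83: open {83} ∋ x has {83} ∩ (A ∖ {83}) = ∅, so x is NOT a limit point.
  x = 84: open {82, 84, 85} ∋ x has {82, 84, 85} ∩ (A ∖ {84}) = ∅, so x is NOT a limit point.
  x = 85: open {85} ∋ x has {85} ∩ (A ∖ {85}) = ∅, so x is NOT a limit point.
Collecting: A' = ∅.


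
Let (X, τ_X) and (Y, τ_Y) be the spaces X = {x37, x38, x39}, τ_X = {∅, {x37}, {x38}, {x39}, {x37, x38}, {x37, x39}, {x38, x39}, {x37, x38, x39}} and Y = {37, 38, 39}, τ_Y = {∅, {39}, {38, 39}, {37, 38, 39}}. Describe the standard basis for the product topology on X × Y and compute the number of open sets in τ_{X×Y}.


Basis B = {∅ × ∅, {x37} × {39}, {x38} × {39}, {x39} × {39}, {x37} × {38, 39}, {x37, x38} × {39}, {x37, x39} × {39}, {x38} × {38, 39}, {x38, x39} × {39}, {x39} × {38, 39}, {x37} × {37, 38, 39}, {x37, x38, x39} × {39}, {x38} × {37, 38, 39}, {x39} × {37, 38, 39}, {x37, x38} × {38, 39}, {x37, x39} × {38, 39}, {x38, x39} × {38, 39}, {x37, x38} × {37, 38, 39}, {x37, x39} × {37, 38, 39}, {x37, x38, x39} × {38, 39}, {x38, x39} × {37, 38, 39}, {x37, x38, x39} × {37, 38, 39}}; |τ_{X×Y}| = 64.

Enumerate products U × V with U ∈ τ_X, V ∈ τ_Y (deduplicated):
  ∅ × ∅ = {} (∅)
  {x37} × {39} = {(x37,39)}
  {x38} × {39} = {(x38,39)}
  {x39} × {39} = {(x39,39)}
  {x37} × {38, 39} = {(x37,38), (x37,39)}
  {x37, x38} × {39} = {(x37,39), (x38,39)}
  {x37, x39} × {39} = {(x37,39), (x39,39)}
  {x38} × {38, 39} = {(x38,38), (x38,39)}
  {x38, x39} × {39} = {(x38,39), (x39,39)}
  {x39} × {38, 39} = {(x39,38), (x39,39)}
  {x37} × {37, 38, 39} = {(x37,37), (x37,38), (x37,39)}
  {x37, x38, x39} × {39} = {(x37,39), (x38,39), (x39,39)}
  {x38} × {37, 38, 39} = {(x38,37), (x38,38), (x38,39)}
  {x39} × {37, 38, 39} = {(x39,37), (x39,38), (x39,39)}
  {x37, x38} × {38, 39} = {(x37,38), (x37,39), (x38,38), (x38,39)}
  {x37, x39} × {38, 39} = {(x37,38), (x37,39), (x39,38), (x39,39)}
  {x38, x39} × {38, 39} = {(x38,38), (x38,39), (x39,38), (x39,39)}
  {x37, x38} × {37, 38, 39} = {(x37,37), (x37,38), (x37,39), (x38,37), (x38,38), (x38,39)}
  {x37, x39} × {37, 38, 39} = {(x37,37), (x37,38), (x37,39), (x39,37), (x39,38), (x39,39)}
  {x37, x38, x39} × {38, 39} = {(x37,38), (x37,39), (x38,38), (x38,39), (x39,38), (x39,39)}
  {x38, x39} × {37, 38, 39} = {(x38,37), (x38,38), (x38,39), (x39,37), (x39,38), (x39,39)}
  {x37, x38, x39} × {37, 38, 39} = {(x37,37), (x37,38), (x37,39), (x38,37), (x38,38), (x38,39), (x39,37), (x39,38), (x39,39)}
These 22 distinct sets form the basis B.
Close under arbitrary unions to get τ_{X×Y}; counting gives |τ_{X×Y}| = 64.


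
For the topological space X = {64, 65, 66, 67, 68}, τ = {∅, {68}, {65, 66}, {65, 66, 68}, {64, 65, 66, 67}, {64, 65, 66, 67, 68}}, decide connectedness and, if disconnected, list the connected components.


(X, τ) is disconnected; components = [{68}, {64, 65, 66, 67}].

Find clopen sets (U ∈ τ with X ∖ U ∈ τ):
  U = ∅, X ∖ U = {64, 65, 66, 67, 68} — both open, so U is clopen.
  U = {68}, X ∖ U = {64, 65, 66, 67} — both open, so U is clopen.
  U = {64, 65, 66, 67}, X ∖ U = {68} — both open, so U is clopen.
  U = {64, 65, 66, 67, 68}, X ∖ U = ∅ — both open, so U is clopen.
Nontrivial clopen(s) exist: e.g. {64, 65, 66, 67}. So (X, τ) is disconnected.
Compute connected components by grouping points that agree on all clopens:
  component: {68}
  component: {64, 65, 66, 67}


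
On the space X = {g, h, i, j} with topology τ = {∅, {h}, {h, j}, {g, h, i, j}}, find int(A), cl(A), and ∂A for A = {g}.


int(A) = ∅, cl(A) = {g, i}, ∂A = {g, i}.

Closed sets in (X, τ) are complements of opens:
  closed(X, τ) = {∅, {g, i}, {g, i, j}, {g, h, i, j}}.
int(A) = ⋃ {U ∈ τ : U ⊆ A}. Opens contained in A: ∅.
Taking the union of these: int(A) = ∅.
cl(A) = ⋂ {C closed : A ⊆ C}. Closed sets containing A: {g, i}, {g, i, j}, {g, h, i, j}.
Intersecting these: cl(A) = {g, i}.
∂A = cl(A) ∖ int(A) = {g, i} ∖ ∅ = {g, i}.


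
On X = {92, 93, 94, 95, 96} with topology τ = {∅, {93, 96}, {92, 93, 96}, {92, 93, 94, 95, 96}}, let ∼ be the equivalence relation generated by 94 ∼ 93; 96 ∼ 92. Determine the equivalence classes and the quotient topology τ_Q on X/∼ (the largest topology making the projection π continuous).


X/∼ = {[92=96], [93=94], [95]}; |τ_Q| = 2.

Equivalence classes: [92=96], [93=94], [95].
Quotient map π: X → X/∼ sends 92 ↦ [92=96], 93 ↦ [93=94], 94 ↦ [93=94], 95 ↦ [95], 96 ↦ [92=96].
For each subset V ⊆ X/∼, compute π^{-1}(V) ⊆ X and check whether π^{-1}(V) ∈ τ. V is open in τ_Q iff π^{-1}(V) ∈ τ.
  V = {}: π^{-1}(V) = ∅ ∈ τ ✓.
  V = {[92=96]}: π^{-1}(V) = {92, 96} ∉ τ ✗.
  V = {[93=94]}: π^{-1}(V) = {93, 94} ∉ τ ✗.
  V = {[92=96], [93=94]}: π^{-1}(V) = {92, 93, 94, 96} ∉ τ ✗.
  V = {[95]}: π^{-1}(V) = {95} ∉ τ ✗.
  V = {[92=96], [95]}: π^{-1}(V) = {92, 95, 96} ∉ τ ✗.
  V = {[93=94], [95]}: π^{-1}(V) = {93, 94, 95} ∉ τ ✗.
  V = {[92=96], [93=94], [95]}: π^{-1}(V) = {92, 93, 94, 95, 96} ∈ τ ✓.
Open sets in the quotient: τ_Q = {{}, {[92=96], [93=94], [95]}} (2 elements).


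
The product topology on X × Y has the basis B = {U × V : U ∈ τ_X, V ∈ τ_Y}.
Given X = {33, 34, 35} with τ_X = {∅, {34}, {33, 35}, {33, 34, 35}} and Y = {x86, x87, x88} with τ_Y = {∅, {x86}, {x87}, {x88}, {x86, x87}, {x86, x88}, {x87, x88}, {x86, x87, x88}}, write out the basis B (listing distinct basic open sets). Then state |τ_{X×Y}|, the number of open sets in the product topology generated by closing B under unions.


Basis B = {∅ × ∅, {34} × {x86}, {34} × {x87}, {34} × {x88}, {33, 35} × {x86}, {33, 35} × {x87}, {33, 35} × {x88}, {34} × {x86, x87}, {34} × {x86, x88}, {34} × {x87, x88}, {33, 34, 35} × {x86}, {33, 34, 35} × {x87}, {33, 34, 35} × {x88}, {34} × {x86, x87, x88}, {33, 35} × {x86, x87}, {33, 35} × {x86, x88}, {33, 35} × {x87, x88}, {33, 35} × {x86, x87, x88}, {33, 34, 35} × {x86, x87}, {33, 34, 35} × {x86, x88}, {33, 34, 35} × {x87, x88}, {33, 34, 35} × {x86, x87, x88}}; |τ_{X×Y}| = 64.

Enumerate products U × V with U ∈ τ_X, V ∈ τ_Y (deduplicated):
  ∅ × ∅ = {} (∅)
  {34} × {x86} = {(34,x86)}
  {34} × {x87} = {(34,x87)}
  {34} × {x88} = {(34,x88)}
  {33, 35} × {x86} = {(33,x86), (35,x86)}
  {33, 35} × {x87} = {(33,x87), (35,x87)}
  {33, 35} × {x88} = {(33,x88), (35,x88)}
  {34} × {x86, x87} = {(34,x86), (34,x87)}
  {34} × {x86, x88} = {(34,x86), (34,x88)}
  {34} × {x87, x88} = {(34,x87), (34,x88)}
  {33, 34, 35} × {x86} = {(33,x86), (34,x86), (35,x86)}
  {33, 34, 35} × {x87} = {(33,x87), (34,x87), (35,x87)}
  {33, 34, 35} × {x88} = {(33,x88), (34,x88), (35,x88)}
  {34} × {x86, x87, x88} = {(34,x86), (34,x87), (34,x88)}
  {33, 35} × {x86, x87} = {(33,x86), (33,x87), (35,x86), (35,x87)}
  {33, 35} × {x86, x88} = {(33,x86), (33,x88), (35,x86), (35,x88)}
  {33, 35} × {x87, x88} = {(33,x87), (33,x88), (35,x87), (35,x88)}
  {33, 35} × {x86, x87, x88} = {(33,x86), (33,x87), (33,x88), (35,x86), (35,x87), (35,x88)}
  {33, 34, 35} × {x86, x87} = {(33,x86), (33,x87), (34,x86), (34,x87), (35,x86), (35,x87)}
  {33, 34, 35} × {x86, x88} = {(33,x86), (33,x88), (34,x86), (34,x88), (35,x86), (35,x88)}
  {33, 34, 35} × {x87, x88} = {(33,x87), (33,x88), (34,x87), (34,x88), (35,x87), (35,x88)}
  {33, 34, 35} × {x86, x87, x88} = {(33,x86), (33,x87), (33,x88), (34,x86), (34,x87), (34,x88), (35,x86), (35,x87), (35,x88)}
These 22 distinct sets form the basis B.
Close under arbitrary unions to get τ_{X×Y}; counting gives |τ_{X×Y}| = 64.


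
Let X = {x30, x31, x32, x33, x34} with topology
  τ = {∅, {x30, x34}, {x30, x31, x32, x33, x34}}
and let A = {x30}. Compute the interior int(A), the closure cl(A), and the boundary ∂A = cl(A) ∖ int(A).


int(A) = ∅, cl(A) = {x30, x31, x32, x33, x34}, ∂A = {x30, x31, x32, x33, x34}.

Closed sets in (X, τ) are complements of opens:
  closed(X, τ) = {∅, {x31, x32, x33}, {x30, x31, x32, x33, x34}}.
int(A) = ⋃ {U ∈ τ : U ⊆ A}. Opens contained in A: ∅.
Taking the union of these: int(A) = ∅.
cl(A) = ⋂ {C closed : A ⊆ C}. Closed sets containing A: {x30, x31, x32, x33, x34}.
Intersecting these: cl(A) = {x30, x31, x32, x33, x34}.
∂A = cl(A) ∖ int(A) = {x30, x31, x32, x33, x34} ∖ ∅ = {x30, x31, x32, x33, x34}.


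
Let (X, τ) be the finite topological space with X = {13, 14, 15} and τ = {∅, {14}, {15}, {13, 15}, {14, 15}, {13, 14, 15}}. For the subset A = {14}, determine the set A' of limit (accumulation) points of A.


A' = ∅

For each x ∈ X, list the open sets U ∈ τ with x ∈ U, then check whether U ∩ (A ∖ {x}) ≠ ∅ for every such U.
  x = 13: open {13, 15} ∋ x has {13, 15} ∩ (A ∖ {13}) = ∅, so x is NOT a limit point.
  x = 14: open {14} ∋ x has {14} ∩ (A ∖ {14}) = ∅, so x is NOT a limit point.
  x = 15: open {15} ∋ x has {15} ∩ (A ∖ {15}) = ∅, so x is NOT a limit point.
Collecting: A' = ∅.


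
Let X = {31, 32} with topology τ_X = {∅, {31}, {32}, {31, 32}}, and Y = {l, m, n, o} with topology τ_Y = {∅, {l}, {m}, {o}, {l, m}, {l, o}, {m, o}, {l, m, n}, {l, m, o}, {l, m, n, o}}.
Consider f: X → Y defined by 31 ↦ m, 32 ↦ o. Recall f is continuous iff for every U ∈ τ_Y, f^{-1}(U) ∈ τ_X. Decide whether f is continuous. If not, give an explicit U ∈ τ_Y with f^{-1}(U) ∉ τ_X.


f IS continuous.

Compute f^{-1}(U) for each U ∈ τ_Y:
  U = ∅: f^{-1}(U) = ∅ ∈ τ_X ✓.
  U = {l}: f^{-1}(U) = ∅ ∈ τ_X ✓.
  U = {m}: f^{-1}(U) = {31} ∈ τ_X ✓.
  U = {o}: f^{-1}(U) = {32} ∈ τ_X ✓.
  U = {l, m}: f^{-1}(U) = {31} ∈ τ_X ✓.
  U = {l, o}: f^{-1}(U) = {32} ∈ τ_X ✓.
  U = {m, o}: f^{-1}(U) = {31, 32} ∈ τ_X ✓.
  U = {l, m, n}: f^{-1}(U) = {31} ∈ τ_X ✓.
  U = {l, m, o}: f^{-1}(U) = {31, 32} ∈ τ_X ✓.
  U = {l, m, n, o}: f^{-1}(U) = {31, 32} ∈ τ_X ✓.
Every preimage lies in τ_X, so f IS continuous.


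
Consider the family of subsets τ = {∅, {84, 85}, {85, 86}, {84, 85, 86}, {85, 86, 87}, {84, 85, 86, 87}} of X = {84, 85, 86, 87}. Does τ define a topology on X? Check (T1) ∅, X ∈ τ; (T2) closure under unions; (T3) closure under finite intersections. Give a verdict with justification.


τ is NOT a topology on X.

Axiom (T1): ∅ ∈ τ? Yes; X ∈ τ? Yes.
Axiom (T2/T3): check pairwise unions and intersections of members of τ.
Counterexample for (T3): {84, 85} ∩ {85, 86} = {85} ∉ τ. Therefore τ is NOT a topology.


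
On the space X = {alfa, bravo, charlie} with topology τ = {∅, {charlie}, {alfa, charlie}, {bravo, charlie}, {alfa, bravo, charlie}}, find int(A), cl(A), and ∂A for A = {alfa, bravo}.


int(A) = ∅, cl(A) = {alfa, bravo}, ∂A = {alfa, bravo}.

Closed sets in (X, τ) are complements of opens:
  closed(X, τ) = {∅, {alfa}, {bravo}, {alfa, bravo}, {alfa, bravo, charlie}}.
int(A) = ⋃ {U ∈ τ : U ⊆ A}. Opens contained in A: ∅.
Taking the union of these: int(A) = ∅.
cl(A) = ⋂ {C closed : A ⊆ C}. Closed sets containing A: {alfa, bravo}, {alfa, bravo, charlie}.
Intersecting these: cl(A) = {alfa, bravo}.
∂A = cl(A) ∖ int(A) = {alfa, bravo} ∖ ∅ = {alfa, bravo}.


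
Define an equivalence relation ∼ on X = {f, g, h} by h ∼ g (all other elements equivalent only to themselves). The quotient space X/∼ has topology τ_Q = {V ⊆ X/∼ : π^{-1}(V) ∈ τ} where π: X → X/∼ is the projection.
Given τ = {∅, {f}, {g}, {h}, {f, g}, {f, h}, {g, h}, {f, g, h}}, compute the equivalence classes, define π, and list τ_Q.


X/∼ = {[f], [g=h]}; |τ_Q| = 4.

Equivalence classes: [f], [g=h].
Quotient map π: X → X/∼ sends f ↦ [f], g ↦ [g=h], h ↦ [g=h].
For each subset V ⊆ X/∼, compute π^{-1}(V) ⊆ X and check whether π^{-1}(V) ∈ τ. V is open in τ_Q iff π^{-1}(V) ∈ τ.
  V = {}: π^{-1}(V) = ∅ ∈ τ ✓.
  V = {[f]}: π^{-1}(V) = {f} ∈ τ ✓.
  V = {[g=h]}: π^{-1}(V) = {g, h} ∈ τ ✓.
  V = {[f], [g=h]}: π^{-1}(V) = {f, g, h} ∈ τ ✓.
Open sets in the quotient: τ_Q = {{}, {[f]}, {[g=h]}, {[f], [g=h]}} (4 elements).


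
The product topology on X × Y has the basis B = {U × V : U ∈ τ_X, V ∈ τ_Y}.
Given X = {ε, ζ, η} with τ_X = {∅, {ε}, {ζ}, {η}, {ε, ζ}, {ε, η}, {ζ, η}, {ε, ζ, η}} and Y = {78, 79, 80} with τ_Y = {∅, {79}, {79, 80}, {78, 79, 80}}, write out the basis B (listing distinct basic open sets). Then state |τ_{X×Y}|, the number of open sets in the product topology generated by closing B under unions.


Basis B = {∅ × ∅, {ε} × {79}, {ζ} × {79}, {η} × {79}, {ε} × {79, 80}, {ε, ζ} × {79}, {ε, η} × {79}, {ζ} × {79, 80}, {ζ, η} × {79}, {η} × {79, 80}, {ε} × {78, 79, 80}, {ε, ζ, η} × {79}, {ζ} × {78, 79, 80}, {η} × {78, 79, 80}, {ε, ζ} × {79, 80}, {ε, η} × {79, 80}, {ζ, η} × {79, 80}, {ε, ζ} × {78, 79, 80}, {ε, η} × {78, 79, 80}, {ε, ζ, η} × {79, 80}, {ζ, η} × {78, 79, 80}, {ε, ζ, η} × {78, 79, 80}}; |τ_{X×Y}| = 64.

Enumerate products U × V with U ∈ τ_X, V ∈ τ_Y (deduplicated):
  ∅ × ∅ = {} (∅)
  {ε} × {79} = {(ε,79)}
  {ζ} × {79} = {(ζ,79)}
  {η} × {79} = {(η,79)}
  {ε} × {79, 80} = {(ε,79), (ε,80)}
  {ε, ζ} × {79} = {(ε,79), (ζ,79)}
  {ε, η} × {79} = {(ε,79), (η,79)}
  {ζ} × {79, 80} = {(ζ,79), (ζ,80)}
  {ζ, η} × {79} = {(ζ,79), (η,79)}
  {η} × {79, 80} = {(η,79), (η,80)}
  {ε} × {78, 79, 80} = {(ε,78), (ε,79), (ε,80)}
  {ε, ζ, η} × {79} = {(ε,79), (ζ,79), (η,79)}
  {ζ} × {78, 79, 80} = {(ζ,78), (ζ,79), (ζ,80)}
  {η} × {78, 79, 80} = {(η,78), (η,79), (η,80)}
  {ε, ζ} × {79, 80} = {(ε,79), (ε,80), (ζ,79), (ζ,80)}
  {ε, η} × {79, 80} = {(ε,79), (ε,80), (η,79), (η,80)}
  {ζ, η} × {79, 80} = {(ζ,79), (ζ,80), (η,79), (η,80)}
  {ε, ζ} × {78, 79, 80} = {(ε,78), (ε,79), (ε,80), (ζ,78), (ζ,79), (ζ,80)}
  {ε, η} × {78, 79, 80} = {(ε,78), (ε,79), (ε,80), (η,78), (η,79), (η,80)}
  {ε, ζ, η} × {79, 80} = {(ε,79), (ε,80), (ζ,79), (ζ,80), (η,79), (η,80)}
  {ζ, η} × {78, 79, 80} = {(ζ,78), (ζ,79), (ζ,80), (η,78), (η,79), (η,80)}
  {ε, ζ, η} × {78, 79, 80} = {(ε,78), (ε,79), (ε,80), (ζ,78), (ζ,79), (ζ,80), (η,78), (η,79), (η,80)}
These 22 distinct sets form the basis B.
Close under arbitrary unions to get τ_{X×Y}; counting gives |τ_{X×Y}| = 64.


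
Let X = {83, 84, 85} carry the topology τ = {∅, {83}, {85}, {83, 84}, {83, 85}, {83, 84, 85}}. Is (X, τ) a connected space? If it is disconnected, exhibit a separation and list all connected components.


(X, τ) is disconnected; components = [{85}, {83, 84}].

Find clopen sets (U ∈ τ with X ∖ U ∈ τ):
  U = ∅, X ∖ U = {83, 84, 85} — both open, so U is clopen.
  U = {85}, X ∖ U = {83, 84} — both open, so U is clopen.
  U = {83, 84}, X ∖ U = {85} — both open, so U is clopen.
  U = {83, 84, 85}, X ∖ U = ∅ — both open, so U is clopen.
Nontrivial clopen(s) exist: e.g. {83, 84}. So (X, τ) is disconnected.
Compute connected components by grouping points that agree on all clopens:
  component: {85}
  component: {83, 84}


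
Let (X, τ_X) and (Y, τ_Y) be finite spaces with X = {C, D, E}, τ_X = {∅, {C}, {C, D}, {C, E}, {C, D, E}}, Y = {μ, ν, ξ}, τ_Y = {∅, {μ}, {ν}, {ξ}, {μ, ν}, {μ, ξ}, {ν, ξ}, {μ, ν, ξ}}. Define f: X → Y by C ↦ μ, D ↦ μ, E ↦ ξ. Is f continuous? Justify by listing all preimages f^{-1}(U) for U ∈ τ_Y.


f is NOT continuous.

Compute f^{-1}(U) for each U ∈ τ_Y:
  U = ∅: f^{-1}(U) = ∅ ∈ τ_X ✓.
  U = {μ}: f^{-1}(U) = {C, D} ∈ τ_X ✓.
  U = {ν}: f^{-1}(U) = ∅ ∈ τ_X ✓.
  U = {ξ}: f^{-1}(U) = {E} ∉ τ_X ✗.
  U = {μ, ν}: f^{-1}(U) = {C, D} ∈ τ_X ✓.
  U = {μ, ξ}: f^{-1}(U) = {C, D, E} ∈ τ_X ✓.
  U = {ν, ξ}: f^{-1}(U) = {E} ∉ τ_X ✗.
  U = {μ, ν, ξ}: f^{-1}(U) = {C, D, E} ∈ τ_X ✓.
Found U = {ξ} with f^{-1}(U) = {E} not in τ_X. Therefore f is NOT continuous.


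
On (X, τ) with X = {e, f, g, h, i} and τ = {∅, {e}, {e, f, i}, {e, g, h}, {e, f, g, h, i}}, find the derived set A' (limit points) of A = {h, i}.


A' = {f, g}

For each x ∈ X, list the open sets U ∈ τ with x ∈ U, then check whether U ∩ (A ∖ {x}) ≠ ∅ for every such U.
  x = e: open {e} ∋ x has {e} ∩ (A ∖ {e}) = ∅, so x is NOT a limit point.
  x = f: opens ∋ x are {e, f, i}, {e, f, g, h, i}; each meets A ∖ {f}, so x IS a limit point.
  x = g: opens ∋ x are {e, g, h}, {e, f, g, h, i}; each meets A ∖ {g}, so x IS a limit point.
  x = h: open {e, g, h} ∋ x has {e, g, h} ∩ (A ∖ {h}) = ∅, so x is NOT a limit point.
  x = i: open {e, f, i} ∋ x has {e, f, i} ∩ (A ∖ {i}) = ∅, so x is NOT a limit point.
Collecting: A' = {f, g}.


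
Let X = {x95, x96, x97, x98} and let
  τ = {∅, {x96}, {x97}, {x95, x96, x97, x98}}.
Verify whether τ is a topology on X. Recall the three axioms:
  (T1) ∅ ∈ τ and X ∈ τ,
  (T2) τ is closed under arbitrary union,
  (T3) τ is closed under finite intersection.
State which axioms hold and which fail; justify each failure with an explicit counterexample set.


τ is NOT a topology on X.

Axiom (T1): ∅ ∈ τ? Yes; X ∈ τ? Yes.
Axiom (T2/T3): check pairwise unions and intersections of members of τ.
Counterexample for (T2): {x96} ∪ {x97} = {x96, x97} ∉ τ. Therefore τ is NOT a topology.


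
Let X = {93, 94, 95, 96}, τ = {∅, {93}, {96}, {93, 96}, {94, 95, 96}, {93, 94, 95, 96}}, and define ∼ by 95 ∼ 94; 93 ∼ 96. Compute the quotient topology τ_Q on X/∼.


X/∼ = {[93=96], [94=95]}; |τ_Q| = 3.

Equivalence classes: [93=96], [94=95].
Quotient map π: X → X/∼ sends 93 ↦ [93=96], 94 ↦ [94=95], 95 ↦ [94=95], 96 ↦ [93=96].
For each subset V ⊆ X/∼, compute π^{-1}(V) ⊆ X and check whether π^{-1}(V) ∈ τ. V is open in τ_Q iff π^{-1}(V) ∈ τ.
  V = {}: π^{-1}(V) = ∅ ∈ τ ✓.
  V = {[93=96]}: π^{-1}(V) = {93, 96} ∈ τ ✓.
  V = {[94=95]}: π^{-1}(V) = {94, 95} ∉ τ ✗.
  V = {[93=96], [94=95]}: π^{-1}(V) = {93, 94, 95, 96} ∈ τ ✓.
Open sets in the quotient: τ_Q = {{}, {[93=96]}, {[93=96], [94=95]}} (3 elements).


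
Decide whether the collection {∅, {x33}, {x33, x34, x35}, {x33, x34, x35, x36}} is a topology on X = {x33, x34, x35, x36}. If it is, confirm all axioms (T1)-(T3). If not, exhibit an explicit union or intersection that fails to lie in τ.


τ IS a topology on X.

Axiom (T1): ∅ ∈ τ? Yes; X ∈ τ? Yes.
Axiom (T2/T3): check pairwise unions and intersections of members of τ.
All pairwise intersections and unions checked — each lies in τ. Therefore τ satisfies (T1), (T2), (T3): it IS a topology on X.


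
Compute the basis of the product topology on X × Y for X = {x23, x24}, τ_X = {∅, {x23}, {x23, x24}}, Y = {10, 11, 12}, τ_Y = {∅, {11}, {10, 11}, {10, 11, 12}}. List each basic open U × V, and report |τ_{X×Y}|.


Basis B = {∅ × ∅, {x23} × {11}, {x23} × {10, 11}, {x23, x24} × {11}, {x23} × {10, 11, 12}, {x23, x24} × {10, 11}, {x23, x24} × {10, 11, 12}}; |τ_{X×Y}| = 10.

Enumerate products U × V with U ∈ τ_X, V ∈ τ_Y (deduplicated):
  ∅ × ∅ = {} (∅)
  {x23} × {11} = {(x23,11)}
  {x23} × {10, 11} = {(x23,10), (x23,11)}
  {x23, x24} × {11} = {(x23,11), (x24,11)}
  {x23} × {10, 11, 12} = {(x23,10), (x23,11), (x23,12)}
  {x23, x24} × {10, 11} = {(x23,10), (x23,11), (x24,10), (x24,11)}
  {x23, x24} × {10, 11, 12} = {(x23,10), (x23,11), (x23,12), (x24,10), (x24,11), (x24,12)}
These 7 distinct sets form the basis B.
Close under arbitrary unions to get τ_{X×Y}; counting gives |τ_{X×Y}| = 10.


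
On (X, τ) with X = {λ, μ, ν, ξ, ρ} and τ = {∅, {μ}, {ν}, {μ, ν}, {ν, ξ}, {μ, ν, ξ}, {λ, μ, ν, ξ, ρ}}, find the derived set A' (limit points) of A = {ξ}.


A' = {λ, ρ}

For each x ∈ X, list the open sets U ∈ τ with x ∈ U, then check whether U ∩ (A ∖ {x}) ≠ ∅ for every such U.
  x = λ: opens ∋ x are {λ, μ, ν, ξ, ρ}; each meets A ∖ {λ}, so x IS a limit point.
  x = μ: open {μ} ∋ x has {μ} ∩ (A ∖ {μ}) = ∅, so x is NOT a limit point.
  x = ν: open {ν} ∋ x has {ν} ∩ (A ∖ {ν}) = ∅, so x is NOT a limit point.
  x = ξ: open {ν, ξ} ∋ x has {ν, ξ} ∩ (A ∖ {ξ}) = ∅, so x is NOT a limit point.
  x = ρ: opens ∋ x are {λ, μ, ν, ξ, ρ}; each meets A ∖ {ρ}, so x IS a limit point.
Collecting: A' = {λ, ρ}.


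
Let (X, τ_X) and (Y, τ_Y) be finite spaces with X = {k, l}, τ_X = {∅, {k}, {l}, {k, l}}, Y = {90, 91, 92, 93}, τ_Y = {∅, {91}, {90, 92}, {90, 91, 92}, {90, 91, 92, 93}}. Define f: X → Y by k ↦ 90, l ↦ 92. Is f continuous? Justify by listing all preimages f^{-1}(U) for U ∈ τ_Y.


f IS continuous.

Compute f^{-1}(U) for each U ∈ τ_Y:
  U = ∅: f^{-1}(U) = ∅ ∈ τ_X ✓.
  U = {91}: f^{-1}(U) = ∅ ∈ τ_X ✓.
  U = {90, 92}: f^{-1}(U) = {k, l} ∈ τ_X ✓.
  U = {90, 91, 92}: f^{-1}(U) = {k, l} ∈ τ_X ✓.
  U = {90, 91, 92, 93}: f^{-1}(U) = {k, l} ∈ τ_X ✓.
Every preimage lies in τ_X, so f IS continuous.


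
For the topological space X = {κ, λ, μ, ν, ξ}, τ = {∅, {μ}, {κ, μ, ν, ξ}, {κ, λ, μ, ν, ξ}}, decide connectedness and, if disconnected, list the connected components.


(X, τ) is connected.

Find clopen sets (U ∈ τ with X ∖ U ∈ τ):
  U = ∅, X ∖ U = {κ, λ, μ, ν, ξ} — both open, so U is clopen.
  U = {κ, λ, μ, ν, ξ}, X ∖ U = ∅ — both open, so U is clopen.
Only trivial clopens (∅ and X) exist, so (X, τ) is connected.
Compute connected components by grouping points that agree on all clopens:
  component: {κ, λ, μ, ν, ξ}


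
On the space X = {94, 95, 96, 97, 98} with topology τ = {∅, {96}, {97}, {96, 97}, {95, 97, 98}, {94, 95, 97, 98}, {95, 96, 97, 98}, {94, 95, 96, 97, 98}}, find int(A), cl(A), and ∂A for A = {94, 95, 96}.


int(A) = {96}, cl(A) = {94, 95, 96, 98}, ∂A = {94, 95, 98}.

Closed sets in (X, τ) are complements of opens:
  closed(X, τ) = {∅, {94}, {96}, {94, 96}, {94, 95, 98}, {94, 95, 96, 98}, {94, 95, 97, 98}, {94, 95, 96, 97, 98}}.
int(A) = ⋃ {U ∈ τ : U ⊆ A}. Opens contained in A: ∅, {96}.
Taking the union of these: int(A) = {96}.
cl(A) = ⋂ {C closed : A ⊆ C}. Closed sets containing A: {94, 95, 96, 98}, {94, 95, 96, 97, 98}.
Intersecting these: cl(A) = {94, 95, 96, 98}.
∂A = cl(A) ∖ int(A) = {94, 95, 96, 98} ∖ {96} = {94, 95, 98}.


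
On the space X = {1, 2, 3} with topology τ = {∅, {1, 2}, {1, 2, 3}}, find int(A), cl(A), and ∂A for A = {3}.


int(A) = ∅, cl(A) = {3}, ∂A = {3}.

Closed sets in (X, τ) are complements of opens:
  closed(X, τ) = {∅, {3}, {1, 2, 3}}.
int(A) = ⋃ {U ∈ τ : U ⊆ A}. Opens contained in A: ∅.
Taking the union of these: int(A) = ∅.
cl(A) = ⋂ {C closed : A ⊆ C}. Closed sets containing A: {3}, {1, 2, 3}.
Intersecting these: cl(A) = {3}.
∂A = cl(A) ∖ int(A) = {3} ∖ ∅ = {3}.


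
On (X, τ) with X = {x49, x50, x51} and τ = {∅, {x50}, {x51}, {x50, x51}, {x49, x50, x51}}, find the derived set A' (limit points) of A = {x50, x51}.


A' = {x49}

For each x ∈ X, list the open sets U ∈ τ with x ∈ U, then check whether U ∩ (A ∖ {x}) ≠ ∅ for every such U.
  x = x49: opens ∋ x are {x49, x50, x51}; each meets A ∖ {x49}, so x IS a limit point.
  x = x50: open {x50} ∋ x has {x50} ∩ (A ∖ {x50}) = ∅, so x is NOT a limit point.
  x = x51: open {x51} ∋ x has {x51} ∩ (A ∖ {x51}) = ∅, so x is NOT a limit point.
Collecting: A' = {x49}.


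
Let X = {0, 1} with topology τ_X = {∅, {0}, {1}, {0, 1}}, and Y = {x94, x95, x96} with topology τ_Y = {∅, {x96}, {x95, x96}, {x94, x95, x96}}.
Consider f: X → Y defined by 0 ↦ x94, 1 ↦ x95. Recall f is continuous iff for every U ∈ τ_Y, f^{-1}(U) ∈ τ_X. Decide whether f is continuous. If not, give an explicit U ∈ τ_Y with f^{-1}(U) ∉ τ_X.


f IS continuous.

Compute f^{-1}(U) for each U ∈ τ_Y:
  U = ∅: f^{-1}(U) = ∅ ∈ τ_X ✓.
  U = {x96}: f^{-1}(U) = ∅ ∈ τ_X ✓.
  U = {x95, x96}: f^{-1}(U) = {1} ∈ τ_X ✓.
  U = {x94, x95, x96}: f^{-1}(U) = {0, 1} ∈ τ_X ✓.
Every preimage lies in τ_X, so f IS continuous.


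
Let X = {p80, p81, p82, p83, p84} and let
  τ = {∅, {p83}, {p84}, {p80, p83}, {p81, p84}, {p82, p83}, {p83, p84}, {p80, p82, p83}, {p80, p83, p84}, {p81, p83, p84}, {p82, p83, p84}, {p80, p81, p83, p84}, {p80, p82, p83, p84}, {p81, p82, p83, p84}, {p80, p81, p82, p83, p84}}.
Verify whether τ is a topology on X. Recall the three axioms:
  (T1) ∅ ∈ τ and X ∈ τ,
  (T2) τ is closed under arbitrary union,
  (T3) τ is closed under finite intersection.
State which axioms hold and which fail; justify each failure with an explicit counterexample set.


τ IS a topology on X.

Axiom (T1): ∅ ∈ τ? Yes; X ∈ τ? Yes.
Axiom (T2/T3): check pairwise unions and intersections of members of τ.
All pairwise intersections and unions checked — each lies in τ. Therefore τ satisfies (T1), (T2), (T3): it IS a topology on X.


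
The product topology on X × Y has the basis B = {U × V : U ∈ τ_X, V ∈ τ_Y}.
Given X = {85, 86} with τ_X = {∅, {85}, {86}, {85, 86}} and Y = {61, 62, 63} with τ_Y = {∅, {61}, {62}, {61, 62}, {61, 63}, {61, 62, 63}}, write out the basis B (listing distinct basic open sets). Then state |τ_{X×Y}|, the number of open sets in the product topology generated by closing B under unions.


Basis B = {∅ × ∅, {85} × {61}, {85} × {62}, {86} × {61}, {86} × {62}, {85} × {61, 62}, {85} × {61, 63}, {85, 86} × {61}, {85, 86} × {62}, {86} × {61, 62}, {86} × {61, 63}, {85} × {61, 62, 63}, {86} × {61, 62, 63}, {85, 86} × {61, 62}, {85, 86} × {61, 63}, {85, 86} × {61, 62, 63}}; |τ_{X×Y}| = 36.

Enumerate products U × V with U ∈ τ_X, V ∈ τ_Y (deduplicated):
  ∅ × ∅ = {} (∅)
  {85} × {61} = {(85,61)}
  {85} × {62} = {(85,62)}
  {86} × {61} = {(86,61)}
  {86} × {62} = {(86,62)}
  {85} × {61, 62} = {(85,61), (85,62)}
  {85} × {61, 63} = {(85,61), (85,63)}
  {85, 86} × {61} = {(85,61), (86,61)}
  {85, 86} × {62} = {(85,62), (86,62)}
  {86} × {61, 62} = {(86,61), (86,62)}
  {86} × {61, 63} = {(86,61), (86,63)}
  {85} × {61, 62, 63} = {(85,61), (85,62), (85,63)}
  {86} × {61, 62, 63} = {(86,61), (86,62), (86,63)}
  {85, 86} × {61, 62} = {(85,61), (85,62), (86,61), (86,62)}
  {85, 86} × {61, 63} = {(85,61), (85,63), (86,61), (86,63)}
  {85, 86} × {61, 62, 63} = {(85,61), (85,62), (85,63), (86,61), (86,62), (86,63)}
These 16 distinct sets form the basis B.
Close under arbitrary unions to get τ_{X×Y}; counting gives |τ_{X×Y}| = 36.


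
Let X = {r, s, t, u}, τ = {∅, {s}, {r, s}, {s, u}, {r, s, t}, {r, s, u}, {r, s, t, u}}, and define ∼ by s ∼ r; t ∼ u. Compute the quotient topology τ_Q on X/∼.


X/∼ = {[r=s], [t=u]}; |τ_Q| = 3.

Equivalence classes: [r=s], [t=u].
Quotient map π: X → X/∼ sends r ↦ [r=s], s ↦ [r=s], t ↦ [t=u], u ↦ [t=u].
For each subset V ⊆ X/∼, compute π^{-1}(V) ⊆ X and check whether π^{-1}(V) ∈ τ. V is open in τ_Q iff π^{-1}(V) ∈ τ.
  V = {}: π^{-1}(V) = ∅ ∈ τ ✓.
  V = {[r=s]}: π^{-1}(V) = {r, s} ∈ τ ✓.
  V = {[t=u]}: π^{-1}(V) = {t, u} ∉ τ ✗.
  V = {[r=s], [t=u]}: π^{-1}(V) = {r, s, t, u} ∈ τ ✓.
Open sets in the quotient: τ_Q = {{}, {[r=s]}, {[r=s], [t=u]}} (3 elements).


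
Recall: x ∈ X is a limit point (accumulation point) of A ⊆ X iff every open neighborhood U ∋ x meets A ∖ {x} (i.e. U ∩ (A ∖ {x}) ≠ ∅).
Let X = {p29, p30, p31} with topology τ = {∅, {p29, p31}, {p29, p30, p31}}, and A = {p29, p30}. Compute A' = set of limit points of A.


A' = {p30, p31}

For each x ∈ X, list the open sets U ∈ τ with x ∈ U, then check whether U ∩ (A ∖ {x}) ≠ ∅ for every such U.
  x = p29: open {p29, p31} ∋ x has {p29, p31} ∩ (A ∖ {p29}) = ∅, so x is NOT a limit point.
  x = p30: opens ∋ x are {p29, p30, p31}; each meets A ∖ {p30}, so x IS a limit point.
  x = p31: opens ∋ x are {p29, p31}, {p29, p30, p31}; each meets A ∖ {p31}, so x IS a limit point.
Collecting: A' = {p30, p31}.


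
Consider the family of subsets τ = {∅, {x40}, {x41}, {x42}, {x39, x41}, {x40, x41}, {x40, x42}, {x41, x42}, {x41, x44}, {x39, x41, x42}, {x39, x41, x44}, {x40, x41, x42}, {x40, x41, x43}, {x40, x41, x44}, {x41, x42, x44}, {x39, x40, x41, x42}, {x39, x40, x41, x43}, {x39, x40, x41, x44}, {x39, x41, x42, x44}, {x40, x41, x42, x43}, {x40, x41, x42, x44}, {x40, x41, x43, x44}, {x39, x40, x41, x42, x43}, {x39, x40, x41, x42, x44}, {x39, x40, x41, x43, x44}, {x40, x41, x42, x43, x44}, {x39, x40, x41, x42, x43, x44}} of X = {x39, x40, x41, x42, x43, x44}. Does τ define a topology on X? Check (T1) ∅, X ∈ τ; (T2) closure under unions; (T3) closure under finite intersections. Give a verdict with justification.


τ is NOT a topology on X.

Axiom (T1): ∅ ∈ τ? Yes; X ∈ τ? Yes.
Axiom (T2/T3): check pairwise unions and intersections of members of τ.
Counterexample for (T2): {x40} ∪ {x39, x41} = {x39, x40, x41} ∉ τ. Therefore τ is NOT a topology.


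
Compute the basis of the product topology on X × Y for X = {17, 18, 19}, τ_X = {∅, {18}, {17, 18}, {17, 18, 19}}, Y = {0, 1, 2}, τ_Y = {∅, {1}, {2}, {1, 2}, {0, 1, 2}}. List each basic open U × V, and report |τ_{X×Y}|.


Basis B = {∅ × ∅, {18} × {1}, {18} × {2}, {17, 18} × {1}, {17, 18} × {2}, {18} × {1, 2}, {17, 18, 19} × {1}, {17, 18, 19} × {2}, {18} × {0, 1, 2}, {17, 18} × {1, 2}, {17, 18} × {0, 1, 2}, {17, 18, 19} × {1, 2}, {17, 18, 19} × {0, 1, 2}}; |τ_{X×Y}| = 30.

Enumerate products U × V with U ∈ τ_X, V ∈ τ_Y (deduplicated):
  ∅ × ∅ = {} (∅)
  {18} × {1} = {(18,1)}
  {18} × {2} = {(18,2)}
  {17, 18} × {1} = {(17,1), (18,1)}
  {17, 18} × {2} = {(17,2), (18,2)}
  {18} × {1, 2} = {(18,1), (18,2)}
  {17, 18, 19} × {1} = {(17,1), (18,1), (19,1)}
  {17, 18, 19} × {2} = {(17,2), (18,2), (19,2)}
  {18} × {0, 1, 2} = {(18,0), (18,1), (18,2)}
  {17, 18} × {1, 2} = {(17,1), (17,2), (18,1), (18,2)}
  {17, 18} × {0, 1, 2} = {(17,0), (17,1), (17,2), (18,0), (18,1), (18,2)}
  {17, 18, 19} × {1, 2} = {(17,1), (17,2), (18,1), (18,2), (19,1), (19,2)}
  {17, 18, 19} × {0, 1, 2} = {(17,0), (17,1), (17,2), (18,0), (18,1), (18,2), (19,0), (19,1), (19,2)}
These 13 distinct sets form the basis B.
Close under arbitrary unions to get τ_{X×Y}; counting gives |τ_{X×Y}| = 30.


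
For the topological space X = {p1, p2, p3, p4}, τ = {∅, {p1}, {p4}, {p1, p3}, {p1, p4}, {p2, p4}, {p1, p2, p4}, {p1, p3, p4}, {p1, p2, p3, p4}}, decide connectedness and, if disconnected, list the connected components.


(X, τ) is disconnected; components = [{p1, p3}, {p2, p4}].

Find clopen sets (U ∈ τ with X ∖ U ∈ τ):
  U = ∅, X ∖ U = {p1, p2, p3, p4} — both open, so U is clopen.
  U = {p1, p3}, X ∖ U = {p2, p4} — both open, so U is clopen.
  U = {p2, p4}, X ∖ U = {p1, p3} — both open, so U is clopen.
  U = {p1, p2, p3, p4}, X ∖ U = ∅ — both open, so U is clopen.
Nontrivial clopen(s) exist: e.g. {p1, p3}. So (X, τ) is disconnected.
Compute connected components by grouping points that agree on all clopens:
  component: {p1, p3}
  component: {p2, p4}


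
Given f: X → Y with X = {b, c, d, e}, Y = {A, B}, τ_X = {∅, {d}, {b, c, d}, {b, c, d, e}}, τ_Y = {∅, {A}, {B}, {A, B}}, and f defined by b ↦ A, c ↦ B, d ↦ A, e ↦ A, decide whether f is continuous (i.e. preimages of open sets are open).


f is NOT continuous.

Compute f^{-1}(U) for each U ∈ τ_Y:
  U = ∅: f^{-1}(U) = ∅ ∈ τ_X ✓.
  U = {A}: f^{-1}(U) = {b, d, e} ∉ τ_X ✗.
  U = {B}: f^{-1}(U) = {c} ∉ τ_X ✗.
  U = {A, B}: f^{-1}(U) = {b, c, d, e} ∈ τ_X ✓.
Found U = {A} with f^{-1}(U) = {b, d, e} not in τ_X. Therefore f is NOT continuous.


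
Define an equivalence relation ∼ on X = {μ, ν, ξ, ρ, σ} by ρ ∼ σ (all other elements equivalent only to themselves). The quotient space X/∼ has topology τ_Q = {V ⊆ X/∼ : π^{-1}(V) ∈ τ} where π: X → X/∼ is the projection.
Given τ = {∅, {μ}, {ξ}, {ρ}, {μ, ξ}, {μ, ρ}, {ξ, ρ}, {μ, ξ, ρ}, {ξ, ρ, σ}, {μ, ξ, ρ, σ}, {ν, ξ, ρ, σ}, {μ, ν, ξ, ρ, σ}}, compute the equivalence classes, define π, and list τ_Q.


X/∼ = {[μ], [ν], [ξ], [ρ=σ]}; |τ_Q| = 8.

Equivalence classes: [μ], [ν], [ξ], [ρ=σ].
Quotient map π: X → X/∼ sends μ ↦ [μ], ν ↦ [ν], ξ ↦ [ξ], ρ ↦ [ρ=σ], σ ↦ [ρ=σ].
For each subset V ⊆ X/∼, compute π^{-1}(V) ⊆ X and check whether π^{-1}(V) ∈ τ. V is open in τ_Q iff π^{-1}(V) ∈ τ.
  V = {}: π^{-1}(V) = ∅ ∈ τ ✓.
  V = {[μ]}: π^{-1}(V) = {μ} ∈ τ ✓.
  V = {[ν]}: π^{-1}(V) = {ν} ∉ τ ✗.
  V = {[μ], [ν]}: π^{-1}(V) = {μ, ν} ∉ τ ✗.
  V = {[ξ]}: π^{-1}(V) = {ξ} ∈ τ ✓.
  V = {[μ], [ξ]}: π^{-1}(V) = {μ, ξ} ∈ τ ✓.
  V = {[ν], [ξ]}: π^{-1}(V) = {ν, ξ} ∉ τ ✗.
  V = {[μ], [ν], [ξ]}: π^{-1}(V) = {μ, ν, ξ} ∉ τ ✗.
  V = {[ρ=σ]}: π^{-1}(V) = {ρ, σ} ∉ τ ✗.
  V = {[μ], [ρ=σ]}: π^{-1}(V) = {μ, ρ, σ} ∉ τ ✗.
  V = {[ν], [ρ=σ]}: π^{-1}(V) = {ν, ρ, σ} ∉ τ ✗.
  V = {[μ], [ν], [ρ=σ]}: π^{-1}(V) = {μ, ν, ρ, σ} ∉ τ ✗.
  V = {[ξ], [ρ=σ]}: π^{-1}(V) = {ξ, ρ, σ} ∈ τ ✓.
  V = {[μ], [ξ], [ρ=σ]}: π^{-1}(V) = {μ, ξ, ρ, σ} ∈ τ ✓.
  V = {[ν], [ξ], [ρ=σ]}: π^{-1}(V) = {ν, ξ, ρ, σ} ∈ τ ✓.
  V = {[μ], [ν], [ξ], [ρ=σ]}: π^{-1}(V) = {μ, ν, ξ, ρ, σ} ∈ τ ✓.
Open sets in the quotient: τ_Q = {{}, {[μ]}, {[ξ]}, {[μ], [ξ]}, {[ξ], [ρ=σ]}, {[μ], [ξ], [ρ=σ]}, {[ν], [ξ], [ρ=σ]}, {[μ], [ν], [ξ], [ρ=σ]}} (8 elements).
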